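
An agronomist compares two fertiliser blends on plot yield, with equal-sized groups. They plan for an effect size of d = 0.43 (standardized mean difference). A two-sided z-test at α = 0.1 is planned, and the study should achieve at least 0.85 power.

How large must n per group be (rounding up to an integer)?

For power 0.85 need Φ(δ − z_{0.05}) = 0.85, so δ = z_{0.05} + z_{0.15} = 1.645 + 1.036 = 2.681.
(Ignoring the negligible lower-tail rejection probability gives the usual closed-form inversion.)
δ = d·√(n/2) ⇒ n = 2(δ/d)² = 2 × (2.681 / 0.43)² = 77.76.
Rounding up, n = 78 per group.

n = 78 per group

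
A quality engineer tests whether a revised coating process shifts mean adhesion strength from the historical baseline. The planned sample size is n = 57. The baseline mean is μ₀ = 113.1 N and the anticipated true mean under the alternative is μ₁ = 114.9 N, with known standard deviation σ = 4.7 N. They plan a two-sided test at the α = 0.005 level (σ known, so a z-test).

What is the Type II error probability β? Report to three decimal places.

β ≈ 0.466

Standardized effect: d = |μ₁ − μ₀| / σ = |114.9 − 113.1| / 4.7 = 0.3830
Noncentrality parameter: δ = d·√n = 0.3830 × √57 = 2.8914
Two-sided α = 0.005 → critical value z_{0.0025} = 2.807.
Power = Φ(δ − 2.807) + Φ(−δ − 2.807) = Φ(0.084) + Φ(-5.698) = 0.5336 + 0.0000 = 0.5336.
Type II error: β = 1 − power = 1 − 0.5336 = 0.4664.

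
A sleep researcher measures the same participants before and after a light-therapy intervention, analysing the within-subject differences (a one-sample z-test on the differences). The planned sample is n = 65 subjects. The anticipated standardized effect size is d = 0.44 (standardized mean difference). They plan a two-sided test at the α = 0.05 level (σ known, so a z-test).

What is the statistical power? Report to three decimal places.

Power ≈ 0.944

Noncentrality parameter: δ = d·√n = 0.44 × √65 = 3.5474
Two-sided α = 0.05 → critical value z_{0.025} = 1.960.
Power = Φ(δ − 1.960) + Φ(−δ − 1.960) = Φ(1.587) + Φ(-5.507) = 0.9438 + 0.0000 = 0.9438.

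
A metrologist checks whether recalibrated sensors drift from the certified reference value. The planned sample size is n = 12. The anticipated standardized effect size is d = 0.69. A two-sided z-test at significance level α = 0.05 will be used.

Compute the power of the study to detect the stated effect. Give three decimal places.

Power ≈ 0.667

Noncentrality parameter: δ = d·√n = 0.69 × √12 = 2.3902
Critical value for a two-sided test at α = 0.05: z_{α/2} = 1.960.
Power = Φ(δ − 1.960) + Φ(−δ − 1.960) = Φ(0.430) + Φ(-4.350) = 0.6665 + 0.0000 = 0.6665.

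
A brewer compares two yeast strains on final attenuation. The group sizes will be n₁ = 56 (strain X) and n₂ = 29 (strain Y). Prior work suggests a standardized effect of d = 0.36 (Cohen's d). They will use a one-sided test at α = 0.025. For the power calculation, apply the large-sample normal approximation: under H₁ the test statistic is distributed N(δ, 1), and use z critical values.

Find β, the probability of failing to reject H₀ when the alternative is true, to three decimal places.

Noncentrality parameter: δ = d / √(1/n₁ + 1/n₂) = 0.36 / √(1/56 + 1/29) = 1.5736
Critical value for a one-sided test at α = 0.025: z_α = 1.960.
Power = P(Z > 1.960 − δ) = Φ(-0.386) = 0.3496.
Type II error: β = 1 − power = 1 − 0.3496 = 0.6504.

β ≈ 0.650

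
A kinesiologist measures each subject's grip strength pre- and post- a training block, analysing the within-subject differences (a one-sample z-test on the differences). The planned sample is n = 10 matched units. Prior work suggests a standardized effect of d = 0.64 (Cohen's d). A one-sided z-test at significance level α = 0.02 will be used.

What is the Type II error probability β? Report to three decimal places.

Noncentrality parameter: δ = d·√n = 0.64 × √10 = 2.0239
Critical value for a one-sided test at α = 0.02: z_α = 2.054.
Power = Φ(δ − 2.054) = Φ(-0.030) = 0.4881.
Type II error: β = 1 − power = 1 − 0.4881 = 0.5119.

β ≈ 0.512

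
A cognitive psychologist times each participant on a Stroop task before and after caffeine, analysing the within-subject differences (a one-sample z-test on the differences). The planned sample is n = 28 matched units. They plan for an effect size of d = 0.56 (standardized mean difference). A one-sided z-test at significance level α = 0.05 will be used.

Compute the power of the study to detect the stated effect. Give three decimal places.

Noncentrality parameter: δ = d·√n = 0.56 × √28 = 2.9632
One-sided α = 0.05 → critical value z_{0.05} = 1.645.
Power = P(Z > 1.645 − δ) = Φ(1.318) = 0.9063.

Power ≈ 0.906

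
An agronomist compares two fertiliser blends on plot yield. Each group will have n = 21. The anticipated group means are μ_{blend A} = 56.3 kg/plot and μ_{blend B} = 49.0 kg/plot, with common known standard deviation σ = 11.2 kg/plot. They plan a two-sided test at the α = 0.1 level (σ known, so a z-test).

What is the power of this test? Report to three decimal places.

Power ≈ 0.680

Standardized effect: d = |μ_{blend A} − μ_{blend B}| / σ = |56.3 − 49.0| / 11.2 = 0.6518
Noncentrality parameter: δ = d·√(n/2) = 0.6518 × √(21/2) = 2.1120
Two-sided α = 0.1 → critical value z_{0.05} = 1.645.
Power = Φ(δ − 1.645) + Φ(−δ − 1.645) = Φ(0.467) + Φ(-3.757) = 0.6798 + 0.0001 = 0.6799.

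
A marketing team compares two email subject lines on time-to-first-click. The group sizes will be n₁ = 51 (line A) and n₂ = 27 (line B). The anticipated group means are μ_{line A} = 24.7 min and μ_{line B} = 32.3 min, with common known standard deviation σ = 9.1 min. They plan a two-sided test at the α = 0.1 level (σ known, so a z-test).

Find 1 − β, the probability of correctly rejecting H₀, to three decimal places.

Standardized effect: d = |μ_{line A} − μ_{line B}| / σ = |24.7 − 32.3| / 9.1 = 0.8352
Noncentrality parameter: δ = d / √(1/n₁ + 1/n₂) = 0.8352 / √(1/51 + 1/27) = 3.5091
Critical value for a two-sided test at α = 0.1: z_{α/2} = 1.645.
Power = Φ(δ − 1.645) + Φ(−δ − 1.645) = Φ(1.864) + Φ(-5.154) = 0.9689 + 0.0000 = 0.9689.

Power ≈ 0.969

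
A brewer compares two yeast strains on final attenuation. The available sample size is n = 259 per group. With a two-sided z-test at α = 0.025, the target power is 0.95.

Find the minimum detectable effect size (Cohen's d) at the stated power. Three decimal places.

d ≈ 0.342

Required noncentrality: δ = z_{0.0125} + z_{0.05} = 2.241 + 1.645 = 3.886.
(Lower-tail contribution to power is negligible for δ > 0.)
δ = d·√(n/2) ⇒ d = δ/√(n/2) = 3.886/√(259/2) = 0.3415.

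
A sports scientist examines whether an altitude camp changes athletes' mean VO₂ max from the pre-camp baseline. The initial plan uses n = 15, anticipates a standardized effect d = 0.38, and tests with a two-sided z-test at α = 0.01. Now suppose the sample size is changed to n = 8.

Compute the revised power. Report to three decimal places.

With n = 8: δ = d·√n = 0.38 × √8 = 1.0748. Critical value z_{0.005} = 2.576.
Revised power = Φ(δ − 2.576) + Φ(−δ − 2.576) = Φ(-1.501) + Φ(-3.651) = 0.0667 + 0.0001 = 0.0668.

Power ≈ 0.067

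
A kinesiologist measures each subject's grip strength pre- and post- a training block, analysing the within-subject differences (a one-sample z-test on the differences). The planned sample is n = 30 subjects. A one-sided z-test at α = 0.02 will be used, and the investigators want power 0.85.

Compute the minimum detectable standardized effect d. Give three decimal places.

d ≈ 0.564

Required noncentrality: δ = z_{0.02} + z_{0.15} = 2.054 + 1.036 = 3.090.
δ = d·√n ⇒ d = δ/√n = 3.090/√30 = 0.5642.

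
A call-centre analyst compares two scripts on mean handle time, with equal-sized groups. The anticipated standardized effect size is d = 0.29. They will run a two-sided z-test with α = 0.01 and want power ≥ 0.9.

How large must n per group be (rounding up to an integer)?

For power 0.9 need Φ(δ − z_{0.005}) = 0.9, so δ = z_{0.005} + z_{0.10} = 2.576 + 1.282 = 3.857.
(For δ > 0 the lower-tail rejection region contributes negligibly to power, so the one-term inversion is standard.)
δ = d·√(n/2) ⇒ n = 2(δ/d)² = 2 × (3.857 / 0.29)² = 353.85.
Rounding up, n = 354 per group.

n = 354 per group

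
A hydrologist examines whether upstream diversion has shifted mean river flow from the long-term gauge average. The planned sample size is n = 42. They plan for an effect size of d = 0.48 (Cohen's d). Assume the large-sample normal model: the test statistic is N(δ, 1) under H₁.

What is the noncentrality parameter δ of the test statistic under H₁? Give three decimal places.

δ ≈ 3.111

δ = d·√n = 0.48 × √42 = 3.1108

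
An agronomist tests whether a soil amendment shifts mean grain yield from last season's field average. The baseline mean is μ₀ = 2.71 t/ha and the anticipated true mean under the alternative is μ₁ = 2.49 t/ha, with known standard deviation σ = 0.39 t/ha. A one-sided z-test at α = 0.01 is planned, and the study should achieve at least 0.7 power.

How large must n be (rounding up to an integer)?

Standardized effect: d = |μ₁ − μ₀| / σ = |2.49 − 2.71| / 0.39 = 0.5641
Set Φ(δ − 2.326) = 0.7; then δ − 2.326 = Φ⁻¹(0.7) = 0.524, giving δ = 2.851.
δ = d·√n ⇒ n = (δ/d)² = (2.851 / 0.5641)² = 25.54.
Round up to the next whole unit.

n = 26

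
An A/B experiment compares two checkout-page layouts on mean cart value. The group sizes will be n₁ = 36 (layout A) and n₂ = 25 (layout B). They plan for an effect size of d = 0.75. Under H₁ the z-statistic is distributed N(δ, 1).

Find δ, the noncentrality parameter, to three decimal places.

δ = d / √(1/n₁ + 1/n₂) = 0.75 / √(1/36 + 1/25) = 2.8808

δ ≈ 2.881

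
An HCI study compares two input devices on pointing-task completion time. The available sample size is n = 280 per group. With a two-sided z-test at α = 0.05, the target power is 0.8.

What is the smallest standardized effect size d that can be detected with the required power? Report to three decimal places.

Need Φ(δ − 1.960) = 0.8, so δ = 1.960 + 0.842 = 2.802.
(The second rejection-region term Φ(−δ − z_{α/2}) is negligible and dropped.)
δ = d·√(n/2) ⇒ d = δ/√(n/2) = 2.802/√(280/2) = 0.2368.

d ≈ 0.237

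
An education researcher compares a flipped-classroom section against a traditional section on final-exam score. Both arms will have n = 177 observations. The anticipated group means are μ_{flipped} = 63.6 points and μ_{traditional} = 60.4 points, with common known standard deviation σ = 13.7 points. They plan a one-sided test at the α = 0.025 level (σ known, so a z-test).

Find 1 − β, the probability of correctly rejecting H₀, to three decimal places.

Standardized effect: d = |μ_{flipped} − μ_{traditional}| / σ = |63.6 − 60.4| / 13.7 = 0.2336
Noncentrality parameter: δ = d·√(n/2) = 0.2336 × √(177/2) = 2.1974
One-sided α = 0.025 → critical value z_{0.025} = 1.960.
Power = P(Z > 1.960 − δ) = Φ(0.237) = 0.5938.

Power ≈ 0.594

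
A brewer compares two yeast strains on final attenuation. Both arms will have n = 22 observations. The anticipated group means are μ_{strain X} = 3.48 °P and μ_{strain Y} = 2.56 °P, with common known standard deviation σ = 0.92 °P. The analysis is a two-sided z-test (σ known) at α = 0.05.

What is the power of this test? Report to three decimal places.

Power ≈ 0.913

Standardized effect: d = |μ_{strain X} − μ_{strain Y}| / σ = |3.48 − 2.56| / 0.92 = 1.0000
Noncentrality parameter: δ = d·√(n/2) = 1.0000 × √(22/2) = 3.3166
Critical value for a two-sided test at α = 0.05: z_{α/2} = 1.960.
Power = Φ(δ − 1.960) + Φ(−δ − 1.960) = Φ(1.357) + Φ(-5.277) = 0.9126 + 0.0000 = 0.9126.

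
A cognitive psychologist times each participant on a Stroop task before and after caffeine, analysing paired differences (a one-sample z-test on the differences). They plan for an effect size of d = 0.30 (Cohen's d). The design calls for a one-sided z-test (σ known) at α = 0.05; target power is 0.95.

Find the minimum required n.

Set Φ(δ − 1.645) = 0.95; then δ − 1.645 = Φ⁻¹(0.95) = 1.645, giving δ = 3.290.
δ = d·√n ⇒ n = (δ/d)² = (3.290 / 0.30)² = 120.25.
Rounding up, n = 121.

n = 121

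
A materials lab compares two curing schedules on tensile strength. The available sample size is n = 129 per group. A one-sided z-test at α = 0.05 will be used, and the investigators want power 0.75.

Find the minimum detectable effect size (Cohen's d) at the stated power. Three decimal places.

Required noncentrality: δ = z_{0.05} + z_{0.25} = 1.645 + 0.674 = 2.319.
δ = d·√(n/2) ⇒ d = δ/√(n/2) = 2.319/√(129/2) = 0.2888.

d ≈ 0.289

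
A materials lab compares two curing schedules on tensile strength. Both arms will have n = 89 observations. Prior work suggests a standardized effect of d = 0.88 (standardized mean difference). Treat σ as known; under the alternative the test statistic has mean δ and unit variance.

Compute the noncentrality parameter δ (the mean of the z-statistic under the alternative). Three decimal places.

δ ≈ 5.870

The noncentrality parameter scales effect size by the design's sample-size factor: δ = d·√(n/2) = 0.88 × √(89/2) = 5.8703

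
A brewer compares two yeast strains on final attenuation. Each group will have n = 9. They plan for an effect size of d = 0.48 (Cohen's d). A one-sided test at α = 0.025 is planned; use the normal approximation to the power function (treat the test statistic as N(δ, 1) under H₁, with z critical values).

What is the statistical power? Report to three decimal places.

Noncentrality parameter: δ = d·√(n/2) = 0.48 × √(9/2) = 1.0182
One-sided α = 0.025 → critical value z_{0.025} = 1.960.
Power = P(Z > 1.960 − δ) = Φ(-0.942) = 0.1732.

Power ≈ 0.173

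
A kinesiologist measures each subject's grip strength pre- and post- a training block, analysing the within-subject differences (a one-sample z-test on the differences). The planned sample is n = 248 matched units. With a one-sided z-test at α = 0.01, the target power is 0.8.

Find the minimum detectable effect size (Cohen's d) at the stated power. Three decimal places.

d ≈ 0.201

Required noncentrality: δ = z_{0.01} + z_{0.20} = 2.326 + 0.842 = 3.168.
δ = d·√n ⇒ d = δ/√n = 3.168/√248 = 0.2012.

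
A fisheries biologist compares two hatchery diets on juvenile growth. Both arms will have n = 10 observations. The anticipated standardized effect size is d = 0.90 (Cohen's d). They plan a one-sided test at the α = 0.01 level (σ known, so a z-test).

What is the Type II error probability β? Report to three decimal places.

Noncentrality parameter: δ = d·√(n/2) = 0.90 × √(10/2) = 2.0125
One-sided α = 0.01 → critical value z_{0.01} = 2.326.
Power = P(Z > 2.326 − δ) = Φ(-0.314) = 0.3768.
Type II error: β = 1 − power = 1 − 0.3768 = 0.6232.

β ≈ 0.623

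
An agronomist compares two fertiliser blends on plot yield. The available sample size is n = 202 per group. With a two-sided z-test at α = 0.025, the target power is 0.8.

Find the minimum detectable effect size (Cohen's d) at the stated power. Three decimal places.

d ≈ 0.307

Need Φ(δ − 2.241) = 0.8, so δ = 2.241 + 0.842 = 3.083.
(The second rejection-region term Φ(−δ − z_{α/2}) is negligible and dropped.)
δ = d·√(n/2) ⇒ d = δ/√(n/2) = 3.083/√(202/2) = 0.3068.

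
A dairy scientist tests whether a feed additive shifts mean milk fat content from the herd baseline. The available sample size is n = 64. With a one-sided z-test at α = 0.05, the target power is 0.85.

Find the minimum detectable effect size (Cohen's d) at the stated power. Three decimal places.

d ≈ 0.335

Required noncentrality: δ = z_{0.05} + z_{0.15} = 1.645 + 1.036 = 2.681.
δ = d·√n ⇒ d = δ/√n = 2.681/√64 = 0.3352.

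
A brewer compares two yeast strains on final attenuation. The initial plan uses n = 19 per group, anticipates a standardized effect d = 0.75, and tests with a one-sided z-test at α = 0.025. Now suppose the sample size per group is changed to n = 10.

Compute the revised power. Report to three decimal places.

Power ≈ 0.389

With n = 10 per group: δ = d·√(n/2) = 0.75 × √(10/2) = 1.6771. Critical value z_{0.025} = 1.960.
Revised power = P(Z > 1.960 − δ) = Φ(-0.283) = 0.3886.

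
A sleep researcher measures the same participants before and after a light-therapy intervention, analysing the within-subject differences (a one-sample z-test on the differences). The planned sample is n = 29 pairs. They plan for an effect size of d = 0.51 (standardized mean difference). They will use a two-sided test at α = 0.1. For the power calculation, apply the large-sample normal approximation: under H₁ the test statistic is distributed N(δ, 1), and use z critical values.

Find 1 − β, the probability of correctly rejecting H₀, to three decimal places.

Noncentrality parameter: λ = d·√n = 0.51 × √29 = 2.7464
Critical value for a two-sided test at α = 0.1: z_{α/2} = 1.645.
Power = Φ(λ − 1.645) + Φ(−λ − 1.645) = Φ(1.102) + Φ(-4.391) = 0.8647 + 0.0000 = 0.8647.

Power ≈ 0.865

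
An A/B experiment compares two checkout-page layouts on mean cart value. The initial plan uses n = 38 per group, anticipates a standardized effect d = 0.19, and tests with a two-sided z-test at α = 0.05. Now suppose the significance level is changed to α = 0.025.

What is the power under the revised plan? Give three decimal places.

Power ≈ 0.080

δ = d·√(n/2) = 0.19 × √(38/2) = 0.8282 (unchanged). New critical value: z_{0.0125} = 2.241.
Revised power = Φ(δ − 2.241) + Φ(−δ − 2.241) = Φ(-1.413) + Φ(-3.070) = 0.0788 + 0.0011 = 0.0799.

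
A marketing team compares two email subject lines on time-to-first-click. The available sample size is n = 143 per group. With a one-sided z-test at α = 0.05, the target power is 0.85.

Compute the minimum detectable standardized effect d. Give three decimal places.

d ≈ 0.317

Need Φ(δ − 1.645) = 0.85, so δ = 1.645 + 1.036 = 2.681.
δ = d·√(n/2) ⇒ d = δ/√(n/2) = 2.681/√(143/2) = 0.3171.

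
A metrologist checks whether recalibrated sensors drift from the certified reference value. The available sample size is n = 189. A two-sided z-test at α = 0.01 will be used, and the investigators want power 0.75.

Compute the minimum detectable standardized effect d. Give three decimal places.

d ≈ 0.236

Required noncentrality: δ = z_{0.005} + z_{0.25} = 2.576 + 0.674 = 3.250.
(Lower-tail contribution to power is negligible for δ > 0.)
δ = d·√n ⇒ d = δ/√n = 3.250/√189 = 0.2364.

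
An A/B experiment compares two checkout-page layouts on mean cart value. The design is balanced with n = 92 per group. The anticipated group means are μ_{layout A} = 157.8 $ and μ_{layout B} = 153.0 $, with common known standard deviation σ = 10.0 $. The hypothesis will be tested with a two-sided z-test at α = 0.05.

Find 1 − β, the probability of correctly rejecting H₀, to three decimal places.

Power ≈ 0.902

Standardized effect: d = |μ_{layout A} − μ_{layout B}| / σ = |157.8 − 153.0| / 10.0 = 0.4800
Noncentrality parameter: δ = d·√(n/2) = 0.4800 × √(92/2) = 3.2555
Two-sided α = 0.05 → critical value z_{0.025} = 1.960.
Power = Φ(δ − 1.960) + Φ(−δ − 1.960) = Φ(1.296) + Φ(-5.215) = 0.9024 + 0.0000 = 0.9024.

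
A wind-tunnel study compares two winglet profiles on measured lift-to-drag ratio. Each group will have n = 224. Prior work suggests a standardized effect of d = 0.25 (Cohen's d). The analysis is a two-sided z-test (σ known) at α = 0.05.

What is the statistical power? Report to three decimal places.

Power ≈ 0.754

Noncentrality parameter: δ = d·√(n/2) = 0.25 × √(224/2) = 2.6458
Two-sided α = 0.05 → critical value z_{0.025} = 1.960.
Power = Φ(δ − 1.960) + Φ(−δ − 1.960) = Φ(0.686) + Φ(-4.606) = 0.7536 + 0.0000 = 0.7536.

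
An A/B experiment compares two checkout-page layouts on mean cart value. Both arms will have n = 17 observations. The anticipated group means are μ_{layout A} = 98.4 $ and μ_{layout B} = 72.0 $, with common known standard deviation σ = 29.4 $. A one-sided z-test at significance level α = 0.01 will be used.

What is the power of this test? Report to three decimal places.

Power ≈ 0.615

Standardized effect: d = |μ_{layout A} − μ_{layout B}| / σ = |98.4 − 72.0| / 29.4 = 0.8980
Noncentrality parameter: δ = d·√(n/2) = 0.8980 × √(17/2) = 2.6180
Critical value for a one-sided test at α = 0.01: z_α = 2.326.
Power = P(Z > 2.326 − δ) = Φ(0.292) = 0.6147.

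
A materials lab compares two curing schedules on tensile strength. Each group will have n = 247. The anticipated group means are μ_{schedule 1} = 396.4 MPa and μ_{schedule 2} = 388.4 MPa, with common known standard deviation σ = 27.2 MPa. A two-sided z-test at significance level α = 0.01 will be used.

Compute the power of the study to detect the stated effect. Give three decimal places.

Power ≈ 0.756

Standardized effect: d = |μ_{schedule 1} − μ_{schedule 2}| / σ = |396.4 − 388.4| / 27.2 = 0.2941
Noncentrality parameter: δ = d·√(n/2) = 0.2941 × √(247/2) = 3.2685
Critical value for a two-sided test at α = 0.01: z_{α/2} = 2.576.
Power = Φ(δ − 2.576) + Φ(−δ − 2.576) = Φ(0.693) + Φ(-5.844) = 0.7558 + 0.0000 = 0.7558.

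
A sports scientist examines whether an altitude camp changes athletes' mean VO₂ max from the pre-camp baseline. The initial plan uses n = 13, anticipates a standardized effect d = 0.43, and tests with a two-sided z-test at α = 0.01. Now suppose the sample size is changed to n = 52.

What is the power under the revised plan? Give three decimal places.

With n = 52: δ = d·√n = 0.43 × √52 = 3.1008. Critical value z_{0.005} = 2.576.
Revised power = Φ(δ − 2.576) + Φ(−δ − 2.576) = Φ(0.525) + Φ(-5.677) = 0.7002 + 0.0000 = 0.7002.

Power ≈ 0.700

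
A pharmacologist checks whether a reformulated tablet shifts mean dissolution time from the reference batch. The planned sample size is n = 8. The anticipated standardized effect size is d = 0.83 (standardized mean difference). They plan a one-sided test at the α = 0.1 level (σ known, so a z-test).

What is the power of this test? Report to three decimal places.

Noncentrality parameter: δ = d·√n = 0.83 × √8 = 2.3476
One-sided α = 0.1 → critical value z_{0.1} = 1.282.
Power = P(Z > 1.282 − δ) = Φ(1.066) = 0.8568.

Power ≈ 0.857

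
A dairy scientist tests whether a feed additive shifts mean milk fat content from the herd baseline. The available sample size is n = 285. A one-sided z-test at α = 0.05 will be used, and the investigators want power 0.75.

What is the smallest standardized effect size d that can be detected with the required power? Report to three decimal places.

Need Φ(δ − 1.645) = 0.75, so δ = 1.645 + 0.674 = 2.319.
δ = d·√n ⇒ d = δ/√n = 2.319/√285 = 0.1374.

d ≈ 0.137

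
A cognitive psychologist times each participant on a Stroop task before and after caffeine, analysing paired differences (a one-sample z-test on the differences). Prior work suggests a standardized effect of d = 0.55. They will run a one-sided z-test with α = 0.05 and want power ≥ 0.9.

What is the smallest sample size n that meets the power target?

n = 29

For power 0.9 need Φ(δ − z_{0.05}) = 0.9, so δ = z_{0.05} + z_{0.10} = 1.645 + 1.282 = 2.926.
δ = d·√n ⇒ n = (δ/d)² = (2.926 / 0.55)² = 28.31.
Rounding up, n = 29.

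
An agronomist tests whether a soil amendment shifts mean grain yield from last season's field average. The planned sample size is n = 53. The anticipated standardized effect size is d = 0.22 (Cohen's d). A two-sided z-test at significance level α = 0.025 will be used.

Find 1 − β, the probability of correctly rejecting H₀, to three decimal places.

Power ≈ 0.261

Noncentrality parameter: δ = d·√n = 0.22 × √53 = 1.6016
Two-sided α = 0.025 → critical value z_{0.0125} = 2.241.
Power = Φ(δ − 2.241) + Φ(−δ − 2.241) = Φ(-0.640) + Φ(-3.843) = 0.2612 + 0.0001 = 0.2612.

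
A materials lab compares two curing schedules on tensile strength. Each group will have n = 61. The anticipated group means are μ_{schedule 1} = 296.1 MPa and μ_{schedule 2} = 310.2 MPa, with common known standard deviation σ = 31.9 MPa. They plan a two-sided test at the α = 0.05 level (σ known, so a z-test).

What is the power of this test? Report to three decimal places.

Power ≈ 0.685

Standardized effect: d = |μ_{schedule 1} − μ_{schedule 2}| / σ = |296.1 − 310.2| / 31.9 = 0.4420
Noncentrality parameter: δ = d·√(n/2) = 0.4420 × √(61/2) = 2.4411
Critical value for a two-sided test at α = 0.05: z_{α/2} = 1.960.
Power = Φ(δ − 1.960) + Φ(−δ − 1.960) = Φ(0.481) + Φ(-4.401) = 0.6848 + 0.0000 = 0.6848.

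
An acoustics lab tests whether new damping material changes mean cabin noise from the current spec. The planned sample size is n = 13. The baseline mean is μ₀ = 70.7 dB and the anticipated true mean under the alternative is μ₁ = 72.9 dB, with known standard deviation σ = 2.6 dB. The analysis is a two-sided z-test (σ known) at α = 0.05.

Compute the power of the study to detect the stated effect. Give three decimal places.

Standardized effect: d = |μ₁ − μ₀| / σ = |72.9 − 70.7| / 2.6 = 0.8462
Noncentrality parameter: δ = d·√n = 0.8462 × √13 = 3.0509
Two-sided α = 0.05 → critical value z_{0.025} = 1.960.
Power = Φ(δ − 1.960) + Φ(−δ − 1.960) = Φ(1.091) + Φ(-5.011) = 0.8623 + 0.0000 = 0.8623.

Power ≈ 0.862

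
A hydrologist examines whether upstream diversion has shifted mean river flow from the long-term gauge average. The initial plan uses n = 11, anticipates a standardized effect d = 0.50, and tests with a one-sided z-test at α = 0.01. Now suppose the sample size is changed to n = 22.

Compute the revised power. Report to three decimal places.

With n = 22: δ = d·√n = 0.50 × √22 = 2.3452. Critical value z_{0.01} = 2.326.
Revised power = Φ(δ − 2.326) = Φ(0.019) = 0.5075.

Power ≈ 0.508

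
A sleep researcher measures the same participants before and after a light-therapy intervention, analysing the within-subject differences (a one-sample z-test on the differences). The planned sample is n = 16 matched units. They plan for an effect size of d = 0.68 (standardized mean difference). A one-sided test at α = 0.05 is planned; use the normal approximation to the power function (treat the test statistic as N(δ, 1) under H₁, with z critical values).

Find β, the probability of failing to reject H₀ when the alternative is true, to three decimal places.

Noncentrality parameter: δ = d·√n = 0.68 × √16 = 2.7200
Critical value for a one-sided test at α = 0.05: z_α = 1.645.
Power = Φ(δ − 1.645) = Φ(1.075) = 0.8588.
Type II error: β = 1 − power = 1 − 0.8588 = 0.1412.

β ≈ 0.141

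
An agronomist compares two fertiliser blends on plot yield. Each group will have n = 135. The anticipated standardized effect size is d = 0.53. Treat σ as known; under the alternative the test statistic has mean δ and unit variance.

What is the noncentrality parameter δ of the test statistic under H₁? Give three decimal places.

δ ≈ 4.354

The noncentrality parameter scales effect size by the design's sample-size factor: δ = d·√(n/2) = 0.53 × √(135/2) = 4.3544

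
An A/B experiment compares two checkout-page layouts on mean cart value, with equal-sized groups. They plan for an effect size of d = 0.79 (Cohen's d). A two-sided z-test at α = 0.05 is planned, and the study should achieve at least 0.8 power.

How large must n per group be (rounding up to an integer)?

For power 0.8 need Φ(δ − z_{0.025}) = 0.8, so δ = z_{0.025} + z_{0.20} = 1.960 + 0.842 = 2.802.
(For δ > 0 the lower-tail rejection region contributes negligibly to power, so the one-term inversion is standard.)
δ = d·√(n/2) ⇒ n = 2(δ/d)² = 2 × (2.802 / 0.79)² = 25.15.
Rounding up, n = 26 per group.

n = 26 per group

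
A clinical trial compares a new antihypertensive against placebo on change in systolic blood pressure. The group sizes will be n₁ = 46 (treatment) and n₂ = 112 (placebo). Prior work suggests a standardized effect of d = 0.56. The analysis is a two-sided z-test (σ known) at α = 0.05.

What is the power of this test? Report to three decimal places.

Noncentrality parameter: δ = d / √(1/n₁ + 1/n₂) = 0.56 / √(1/46 + 1/112) = 3.1978
Critical value for a two-sided test at α = 0.05: z_{α/2} = 1.960.
Power = Φ(δ − 1.960) + Φ(−δ − 1.960) = Φ(1.238) + Φ(-5.158) = 0.8921 + 0.0000 = 0.8921.

Power ≈ 0.892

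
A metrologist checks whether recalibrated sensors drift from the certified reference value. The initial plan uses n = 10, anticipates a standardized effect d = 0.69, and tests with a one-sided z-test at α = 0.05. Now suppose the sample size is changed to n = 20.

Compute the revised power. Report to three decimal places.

With n = 20: δ = d·√n = 0.69 × √20 = 3.0858. Critical value z_{0.05} = 1.645.
Revised power = P(Z > 1.645 − δ) = Φ(1.441) = 0.9252.

Power ≈ 0.925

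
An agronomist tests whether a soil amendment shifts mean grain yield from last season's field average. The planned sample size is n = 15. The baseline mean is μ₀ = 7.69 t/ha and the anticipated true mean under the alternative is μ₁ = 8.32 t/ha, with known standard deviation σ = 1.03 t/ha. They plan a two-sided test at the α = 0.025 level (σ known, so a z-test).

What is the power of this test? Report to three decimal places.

Power ≈ 0.551

Standardized effect: d = |μ₁ − μ₀| / σ = |8.32 − 7.69| / 1.03 = 0.6117
Noncentrality parameter: δ = d·√n = 0.6117 × √15 = 2.3689
Critical value for a two-sided test at α = 0.025: z_{α/2} = 2.241.
Power = Φ(δ − 2.241) + Φ(−δ − 2.241) = Φ(0.128) + Φ(-4.610) = 0.5507 + 0.0000 = 0.5507.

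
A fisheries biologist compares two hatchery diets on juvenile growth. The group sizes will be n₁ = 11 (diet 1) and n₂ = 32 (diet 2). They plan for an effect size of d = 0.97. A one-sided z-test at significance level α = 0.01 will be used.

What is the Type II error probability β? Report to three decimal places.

β ≈ 0.327

Noncentrality parameter: δ = d / √(1/n₁ + 1/n₂) = 0.97 / √(1/11 + 1/32) = 2.7753
One-sided α = 0.01 → critical value z_{0.01} = 2.326.
Power = Φ(δ − 2.326) = Φ(0.449) = 0.6733.
Type II error: β = 1 − power = 1 − 0.6733 = 0.3267.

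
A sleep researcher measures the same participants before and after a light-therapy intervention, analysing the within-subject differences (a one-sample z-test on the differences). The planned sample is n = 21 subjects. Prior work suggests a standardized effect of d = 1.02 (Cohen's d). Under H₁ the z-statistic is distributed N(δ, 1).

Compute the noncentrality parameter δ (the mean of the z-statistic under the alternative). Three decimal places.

δ ≈ 4.674

δ = d·√n = 1.02 × √21 = 4.6742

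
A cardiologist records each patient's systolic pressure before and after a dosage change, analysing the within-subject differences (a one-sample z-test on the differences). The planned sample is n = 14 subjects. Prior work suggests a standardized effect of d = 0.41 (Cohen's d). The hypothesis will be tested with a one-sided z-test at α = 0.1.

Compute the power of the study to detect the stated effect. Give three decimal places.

Power ≈ 0.600

Noncentrality parameter: λ = d·√n = 0.41 × √14 = 1.5341
One-sided α = 0.1 → critical value z_{0.1} = 1.282.
Power = Φ(λ − 1.282) = Φ(0.253) = 0.5997.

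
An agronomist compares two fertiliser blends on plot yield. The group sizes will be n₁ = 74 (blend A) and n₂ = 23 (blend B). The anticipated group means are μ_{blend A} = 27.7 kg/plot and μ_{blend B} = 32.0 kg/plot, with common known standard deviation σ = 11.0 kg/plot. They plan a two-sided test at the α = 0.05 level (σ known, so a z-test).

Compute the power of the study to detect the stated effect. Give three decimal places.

Power ≈ 0.374

Standardized effect: d = |μ_{blend A} − μ_{blend B}| / σ = |27.7 − 32.0| / 11.0 = 0.3909
Noncentrality parameter: λ = d / √(1/n₁ + 1/n₂) = 0.3909 / √(1/74 + 1/23) = 1.6375
Critical value for a two-sided test at α = 0.05: z_{α/2} = 1.960.
Power = Φ(λ − 1.960) + Φ(−λ − 1.960) = Φ(-0.323) + Φ(-3.597) = 0.3735 + 0.0002 = 0.3737.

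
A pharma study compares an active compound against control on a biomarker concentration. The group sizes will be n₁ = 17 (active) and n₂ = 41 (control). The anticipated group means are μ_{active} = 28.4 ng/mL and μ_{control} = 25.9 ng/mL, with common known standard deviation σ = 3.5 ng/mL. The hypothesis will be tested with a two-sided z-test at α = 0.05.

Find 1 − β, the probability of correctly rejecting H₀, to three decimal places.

Standardized effect: d = |μ_{active} − μ_{control}| / σ = |28.4 − 25.9| / 3.5 = 0.7143
Noncentrality parameter: δ = d / √(1/n₁ + 1/n₂) = 0.7143 / √(1/17 + 1/41) = 2.4761
Critical value for a two-sided test at α = 0.05: z_{α/2} = 1.960.
Power = Φ(δ − 1.960) + Φ(−δ − 1.960) = Φ(0.516) + Φ(-4.436) = 0.6971 + 0.0000 = 0.6971.

Power ≈ 0.697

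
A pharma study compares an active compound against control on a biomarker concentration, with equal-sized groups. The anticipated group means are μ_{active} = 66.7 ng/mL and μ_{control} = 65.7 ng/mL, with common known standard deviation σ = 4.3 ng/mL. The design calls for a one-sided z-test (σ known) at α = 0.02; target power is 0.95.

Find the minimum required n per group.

Standardized effect: d = |μ_{active} − μ_{control}| / σ = |66.7 − 65.7| / 4.3 = 0.2326
For power 0.95 need Φ(δ − z_{0.02}) = 0.95, so δ = z_{0.02} + z_{0.05} = 2.054 + 1.645 = 3.699.
δ = d·√(n/2) ⇒ n = 2(δ/d)² = 2 × (3.699 / 0.2326)² = 505.87.
Round up to the next whole unit.

n = 506 per group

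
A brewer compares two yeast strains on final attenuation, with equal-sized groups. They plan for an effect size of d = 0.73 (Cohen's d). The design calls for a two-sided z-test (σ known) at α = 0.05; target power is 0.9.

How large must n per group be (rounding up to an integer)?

For power 0.9 need Φ(δ − z_{0.025}) = 0.9, so δ = z_{0.025} + z_{0.10} = 1.960 + 1.282 = 3.242.
(Ignoring the negligible lower-tail rejection probability gives the usual closed-form inversion.)
δ = d·√(n/2) ⇒ n = 2(δ/d)² = 2 × (3.242 / 0.73)² = 39.43.
Round up to the next whole unit.

n = 40 per group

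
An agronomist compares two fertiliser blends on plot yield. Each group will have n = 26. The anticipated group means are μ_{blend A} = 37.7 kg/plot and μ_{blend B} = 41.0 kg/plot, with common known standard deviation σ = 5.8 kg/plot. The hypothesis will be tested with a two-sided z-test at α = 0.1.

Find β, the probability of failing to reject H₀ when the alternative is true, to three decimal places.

β ≈ 0.342

Standardized effect: d = |μ_{blend A} − μ_{blend B}| / σ = |37.7 − 41.0| / 5.8 = 0.5690
Noncentrality parameter: λ = d·√(n/2) = 0.5690 × √(26/2) = 2.0514
Two-sided α = 0.1 → critical value z_{0.05} = 1.645.
Power = Φ(λ − 1.645) + Φ(−λ − 1.645) = Φ(0.407) + Φ(-3.696) = 0.6578 + 0.0001 = 0.6580.
Type II error: β = 1 − power = 1 − 0.6580 = 0.3420.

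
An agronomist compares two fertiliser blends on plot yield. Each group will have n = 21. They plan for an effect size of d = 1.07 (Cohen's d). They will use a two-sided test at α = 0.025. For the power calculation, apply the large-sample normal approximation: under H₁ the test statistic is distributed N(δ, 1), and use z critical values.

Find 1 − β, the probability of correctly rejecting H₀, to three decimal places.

Power ≈ 0.890

Noncentrality parameter: δ = d·√(n/2) = 1.07 × √(21/2) = 3.4672
Two-sided α = 0.025 → critical value z_{0.0125} = 2.241.
Power = Φ(δ − 2.241) + Φ(−δ − 2.241) = Φ(1.226) + Φ(-5.709) = 0.8899 + 0.0000 = 0.8899.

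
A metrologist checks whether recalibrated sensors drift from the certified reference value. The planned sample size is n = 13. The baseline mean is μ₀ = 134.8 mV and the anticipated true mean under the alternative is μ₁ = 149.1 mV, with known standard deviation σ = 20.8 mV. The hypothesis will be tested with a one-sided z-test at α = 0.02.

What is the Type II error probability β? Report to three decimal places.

β ≈ 0.335

Standardized effect: d = |μ₁ − μ₀| / σ = |149.1 − 134.8| / 20.8 = 0.6875
Noncentrality parameter: λ = d·√n = 0.6875 × √13 = 2.4788
Critical value for a one-sided test at α = 0.02: z_α = 2.054.
Power = P(Z > 2.054 − λ) = Φ(0.425) = 0.6646.
Type II error: β = 1 − power = 1 − 0.6646 = 0.3354.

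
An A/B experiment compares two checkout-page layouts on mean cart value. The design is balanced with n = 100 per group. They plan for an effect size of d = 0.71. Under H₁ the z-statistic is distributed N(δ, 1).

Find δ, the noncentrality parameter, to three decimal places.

δ ≈ 5.020

δ = d·√(n/2) = 0.71 × √(100/2) = 5.0205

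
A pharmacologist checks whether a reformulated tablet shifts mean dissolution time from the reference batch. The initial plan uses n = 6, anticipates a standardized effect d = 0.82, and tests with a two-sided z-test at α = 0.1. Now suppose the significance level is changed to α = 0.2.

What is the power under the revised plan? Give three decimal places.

Power ≈ 0.767

δ = d·√n = 0.82 × √6 = 2.0086 (unchanged). New critical value: z_{0.1} = 1.282.
Revised power = Φ(δ − 1.282) + Φ(−δ − 1.282) = Φ(0.727) + Φ(-3.290) = 0.7664 + 0.0005 = 0.7669.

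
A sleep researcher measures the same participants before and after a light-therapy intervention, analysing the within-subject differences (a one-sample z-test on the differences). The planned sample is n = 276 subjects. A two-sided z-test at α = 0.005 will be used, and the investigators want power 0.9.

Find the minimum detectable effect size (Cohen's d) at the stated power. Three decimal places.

d ≈ 0.246

Required noncentrality: δ = z_{0.0025} + z_{0.10} = 2.807 + 1.282 = 4.089.
(The second rejection-region term Φ(−δ − z_{α/2}) is negligible and dropped.)
δ = d·√n ⇒ d = δ/√n = 4.089/√276 = 0.2461.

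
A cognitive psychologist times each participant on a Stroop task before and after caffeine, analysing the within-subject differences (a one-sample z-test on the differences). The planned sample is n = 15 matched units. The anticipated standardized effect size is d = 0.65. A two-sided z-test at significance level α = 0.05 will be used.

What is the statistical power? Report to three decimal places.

Noncentrality parameter: δ = d·√n = 0.65 × √15 = 2.5174
Two-sided α = 0.05 → critical value z_{0.025} = 1.960.
Power = Φ(δ − 1.960) + Φ(−δ − 1.960) = Φ(0.557) + Φ(-4.477) = 0.7114 + 0.0000 = 0.7114.

Power ≈ 0.711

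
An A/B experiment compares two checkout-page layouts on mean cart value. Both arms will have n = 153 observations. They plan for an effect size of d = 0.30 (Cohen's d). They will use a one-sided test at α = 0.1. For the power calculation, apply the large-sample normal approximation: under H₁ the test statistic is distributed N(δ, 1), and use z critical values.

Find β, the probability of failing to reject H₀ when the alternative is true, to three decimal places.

Noncentrality parameter: δ = d·√(n/2) = 0.30 × √(153/2) = 2.6239
Critical value for a one-sided test at α = 0.1: z_α = 1.282.
Power = P(Z > 1.282 − δ) = Φ(1.342) = 0.9103.
Type II error: β = 1 − power = 1 − 0.9103 = 0.0897.

β ≈ 0.090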